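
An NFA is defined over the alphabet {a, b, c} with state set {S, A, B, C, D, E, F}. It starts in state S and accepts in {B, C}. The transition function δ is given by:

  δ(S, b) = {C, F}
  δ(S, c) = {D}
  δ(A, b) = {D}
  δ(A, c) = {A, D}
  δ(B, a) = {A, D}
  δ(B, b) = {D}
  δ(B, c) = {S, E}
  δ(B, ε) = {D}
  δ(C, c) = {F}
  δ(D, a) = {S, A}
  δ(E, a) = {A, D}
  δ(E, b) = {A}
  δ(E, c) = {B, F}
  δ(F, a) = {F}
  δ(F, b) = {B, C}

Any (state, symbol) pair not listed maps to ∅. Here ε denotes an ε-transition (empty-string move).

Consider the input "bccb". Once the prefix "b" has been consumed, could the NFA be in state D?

No

Start in {S}.
Read 'b': S→{C, F}; now {C, F}.
State D is not in {C, F}.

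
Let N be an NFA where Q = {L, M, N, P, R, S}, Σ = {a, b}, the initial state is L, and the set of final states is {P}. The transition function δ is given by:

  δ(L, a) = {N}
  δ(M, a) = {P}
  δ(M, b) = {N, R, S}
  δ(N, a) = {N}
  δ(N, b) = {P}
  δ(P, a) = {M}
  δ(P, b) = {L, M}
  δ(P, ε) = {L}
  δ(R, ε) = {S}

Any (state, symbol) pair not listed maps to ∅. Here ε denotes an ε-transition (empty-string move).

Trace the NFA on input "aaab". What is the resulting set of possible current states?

Start in {L}.
Read 'a': L→{N}; now {N}.
Read 'a': N→{N}; now {N}.
Read 'a': N→{N}; now {N}.
Read 'b': N→{P}; union {P}; ε-closure = {L, P}.

{L, P}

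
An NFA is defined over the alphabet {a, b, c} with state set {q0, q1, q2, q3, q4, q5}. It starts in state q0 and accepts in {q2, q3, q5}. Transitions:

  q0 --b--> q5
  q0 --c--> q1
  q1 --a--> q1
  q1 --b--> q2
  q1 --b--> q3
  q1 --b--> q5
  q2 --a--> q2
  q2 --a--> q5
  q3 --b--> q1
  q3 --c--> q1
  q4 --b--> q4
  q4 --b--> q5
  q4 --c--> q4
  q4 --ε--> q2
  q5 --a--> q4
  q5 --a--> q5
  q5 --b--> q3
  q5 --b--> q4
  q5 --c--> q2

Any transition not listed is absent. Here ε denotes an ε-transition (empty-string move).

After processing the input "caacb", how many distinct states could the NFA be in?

0

Start in {q0}.
Read 'c': q0→{q1}; now {q1}.
Read 'a': q1→{q1}; now {q1}.
Read 'a': q1→{q1}; now {q1}.
Read 'c': q1→∅; now ∅.
The set is empty and remains empty for the remaining 1 symbol.
That set has 0 states.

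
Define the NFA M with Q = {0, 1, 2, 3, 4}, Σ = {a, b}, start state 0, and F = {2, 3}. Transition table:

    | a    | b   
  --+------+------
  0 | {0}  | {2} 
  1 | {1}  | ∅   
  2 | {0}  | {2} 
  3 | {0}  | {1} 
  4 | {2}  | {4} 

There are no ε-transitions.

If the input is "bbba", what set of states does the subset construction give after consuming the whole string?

{0}

Start in {0}.
Read 'b': 0→{2}; now {2}.
Read 'b': 2→{2}; now {2}.
Read 'b': 2→{2}; now {2}.
Read 'a': 2→{0}; now {0}.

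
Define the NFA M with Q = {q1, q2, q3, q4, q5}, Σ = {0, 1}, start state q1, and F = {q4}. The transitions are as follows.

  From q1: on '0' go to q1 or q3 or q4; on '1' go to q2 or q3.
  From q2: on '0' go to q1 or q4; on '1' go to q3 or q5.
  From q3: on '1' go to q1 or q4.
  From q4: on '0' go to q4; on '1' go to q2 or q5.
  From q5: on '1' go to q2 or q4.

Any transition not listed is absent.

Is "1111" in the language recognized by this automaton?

Yes

Start in {q1}.
Read '1': {q1} → {q2, q3}.
Read '1': {q2, q3} → {q1, q3, q4, q5}.
Read '1': {q1, q3, q4, q5} → {q1, q2, q3, q4, q5}.
Read '1': {q1, q2, q3, q4, q5} → {q1, q2, q3, q4, q5}.
The final set {q1, q2, q3, q4, q5} contains the accepting state q4.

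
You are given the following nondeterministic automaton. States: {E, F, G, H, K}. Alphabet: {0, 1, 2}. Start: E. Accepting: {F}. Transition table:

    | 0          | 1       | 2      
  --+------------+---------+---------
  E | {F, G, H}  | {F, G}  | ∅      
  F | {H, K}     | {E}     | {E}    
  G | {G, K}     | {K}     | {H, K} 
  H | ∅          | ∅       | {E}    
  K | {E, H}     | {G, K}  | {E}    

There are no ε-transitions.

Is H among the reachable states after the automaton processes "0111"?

No

Start in {E}.
Read '0': E→{F, G, H}; now {F, G, H}.
Read '1': F→{E}, G→{K}, H→∅; now {E, K}.
Read '1': E→{F, G}, K→{G, K}; now {F, G, K}.
Read '1': F→{E}, G→{K}, K→{G, K}; now {E, G, K}.
State H is not in {E, G, K}.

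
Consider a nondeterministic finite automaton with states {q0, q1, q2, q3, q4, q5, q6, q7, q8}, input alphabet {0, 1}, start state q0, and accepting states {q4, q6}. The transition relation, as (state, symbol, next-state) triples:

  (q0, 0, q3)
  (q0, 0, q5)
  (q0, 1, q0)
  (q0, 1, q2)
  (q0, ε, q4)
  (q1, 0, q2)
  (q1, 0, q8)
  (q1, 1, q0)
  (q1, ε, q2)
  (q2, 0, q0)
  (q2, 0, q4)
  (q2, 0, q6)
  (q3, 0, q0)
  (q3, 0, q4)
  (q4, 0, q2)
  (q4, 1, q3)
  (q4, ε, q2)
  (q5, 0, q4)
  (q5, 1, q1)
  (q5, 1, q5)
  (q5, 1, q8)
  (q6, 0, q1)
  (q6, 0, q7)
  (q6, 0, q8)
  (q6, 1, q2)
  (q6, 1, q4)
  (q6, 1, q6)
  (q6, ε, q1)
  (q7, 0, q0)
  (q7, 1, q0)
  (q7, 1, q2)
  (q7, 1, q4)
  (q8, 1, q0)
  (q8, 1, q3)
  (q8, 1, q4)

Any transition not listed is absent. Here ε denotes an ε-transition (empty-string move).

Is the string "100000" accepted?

Start: ε-closure({q0}) = {q0, q2, q4}.
Read '1': {q0, q2, q4} → {q0, q2, q3, q4}.
Read '0': {q0, q2, q3, q4} → {q0, q1, q2, q3, q4, q5, q6}.
Read '0': {q0, q1, q2, q3, q4, q5, q6} → {q0, q1, q2, q3, q4, q5, q6, q7, q8}.
Read '0': {q0, q1, q2, q3, q4, q5, q6, q7, q8} → {q0, q1, q2, q3, q4, q5, q6, q7, q8}.
Read '0': {q0, q1, q2, q3, q4, q5, q6, q7, q8} → {q0, q1, q2, q3, q4, q5, q6, q7, q8}.
Read '0': {q0, q1, q2, q3, q4, q5, q6, q7, q8} → {q0, q1, q2, q3, q4, q5, q6, q7, q8}.
The final set {q0, q1, q2, q3, q4, q5, q6, q7, q8} contains the accepting states q4, q6.

Yes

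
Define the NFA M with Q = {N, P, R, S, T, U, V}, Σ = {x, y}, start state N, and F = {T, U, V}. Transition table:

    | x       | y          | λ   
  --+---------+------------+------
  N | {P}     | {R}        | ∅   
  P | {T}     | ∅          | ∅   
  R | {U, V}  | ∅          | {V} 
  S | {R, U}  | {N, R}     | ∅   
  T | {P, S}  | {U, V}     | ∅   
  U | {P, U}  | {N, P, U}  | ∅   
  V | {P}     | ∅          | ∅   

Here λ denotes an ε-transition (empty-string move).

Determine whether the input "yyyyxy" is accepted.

No

Start in {N}.
Read 'y': N→{R}; union {R}; ε-closure = {R, V}.
Read 'y': R→∅, V→∅; now ∅.
The set is empty and remains empty for the remaining 4 symbols.
The final set ∅ contains no accepting state.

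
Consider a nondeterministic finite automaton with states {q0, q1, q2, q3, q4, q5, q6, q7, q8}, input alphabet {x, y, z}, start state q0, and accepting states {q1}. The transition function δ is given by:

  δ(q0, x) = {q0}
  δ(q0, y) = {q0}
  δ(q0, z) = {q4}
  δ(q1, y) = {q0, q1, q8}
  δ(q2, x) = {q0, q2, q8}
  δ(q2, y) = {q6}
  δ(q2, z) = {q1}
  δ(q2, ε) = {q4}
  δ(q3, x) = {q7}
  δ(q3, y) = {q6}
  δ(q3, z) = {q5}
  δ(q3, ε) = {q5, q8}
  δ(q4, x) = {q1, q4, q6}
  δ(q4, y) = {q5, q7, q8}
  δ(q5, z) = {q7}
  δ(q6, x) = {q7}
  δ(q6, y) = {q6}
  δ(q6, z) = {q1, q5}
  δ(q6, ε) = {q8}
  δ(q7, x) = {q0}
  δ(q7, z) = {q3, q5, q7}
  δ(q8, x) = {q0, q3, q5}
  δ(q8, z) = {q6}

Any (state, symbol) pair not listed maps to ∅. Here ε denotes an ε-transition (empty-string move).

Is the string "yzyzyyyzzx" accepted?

No

Start in {q0}.
Read 'y': q0→{q0}; now {q0}.
Read 'z': q0→{q4}; now {q4}.
Read 'y': q4→{q5, q7, q8}; now {q5, q7, q8}.
Read 'z': q5→{q7}, q7→{q3, q5, q7}, q8→{q6}; union {q3, q5, q6, q7}; ε-closure = {q3, q5, q6, q7, q8}.
Read 'y': q3→{q6}, q5→∅, q6→{q6}, q7→∅, q8→∅; union {q6}; ε-closure = {q6, q8}.
Read 'y': q6→{q6}, q8→∅; union {q6}; ε-closure = {q6, q8}.
Read 'y': q6→{q6}, q8→∅; union {q6}; ε-closure = {q6, q8}.
Read 'z': q6→{q1, q5}, q8→{q6}; union {q1, q5, q6}; ε-closure = {q1, q5, q6, q8}.
Read 'z': q1→∅, q5→{q7}, q6→{q1, q5}, q8→{q6}; union {q1, q5, q6, q7}; ε-closure = {q1, q5, q6, q7, q8}.
Read 'x': q1→∅, q5→∅, q6→{q7}, q7→{q0}, q8→{q0, q3, q5}; union {q0, q3, q5, q7}; ε-closure = {q0, q3, q5, q7, q8}.
The final set {q0, q3, q5, q7, q8} contains no accepting state.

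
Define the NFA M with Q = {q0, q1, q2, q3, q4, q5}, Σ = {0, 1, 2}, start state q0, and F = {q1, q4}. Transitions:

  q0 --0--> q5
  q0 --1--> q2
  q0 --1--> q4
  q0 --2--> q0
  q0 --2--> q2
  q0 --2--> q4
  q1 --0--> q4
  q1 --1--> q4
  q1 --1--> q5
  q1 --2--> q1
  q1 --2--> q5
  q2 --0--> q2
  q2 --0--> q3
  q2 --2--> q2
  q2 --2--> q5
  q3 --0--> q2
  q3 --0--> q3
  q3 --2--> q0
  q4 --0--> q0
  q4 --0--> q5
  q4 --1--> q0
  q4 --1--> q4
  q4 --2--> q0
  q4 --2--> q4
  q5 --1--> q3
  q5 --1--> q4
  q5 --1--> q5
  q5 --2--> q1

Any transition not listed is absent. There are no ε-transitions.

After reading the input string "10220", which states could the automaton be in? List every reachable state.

{q0, q2, q3, q4, q5}

Start in {q0}.
Read '1': q0→{q2, q4}; now {q2, q4}.
Read '0': q2→{q2, q3}, q4→{q0, q5}; now {q0, q2, q3, q5}.
Read '2': q0→{q0, q2, q4}, q2→{q2, q5}, q3→{q0}, q5→{q1}; now {q0, q1, q2, q4, q5}.
Read '2': q0→{q0, q2, q4}, q1→{q1, q5}, q2→{q2, q5}, q4→{q0, q4}, q5→{q1}; now {q0, q1, q2, q4, q5}.
Read '0': q0→{q5}, q1→{q4}, q2→{q2, q3}, q4→{q0, q5}, q5→∅; now {q0, q2, q3, q4, q5}.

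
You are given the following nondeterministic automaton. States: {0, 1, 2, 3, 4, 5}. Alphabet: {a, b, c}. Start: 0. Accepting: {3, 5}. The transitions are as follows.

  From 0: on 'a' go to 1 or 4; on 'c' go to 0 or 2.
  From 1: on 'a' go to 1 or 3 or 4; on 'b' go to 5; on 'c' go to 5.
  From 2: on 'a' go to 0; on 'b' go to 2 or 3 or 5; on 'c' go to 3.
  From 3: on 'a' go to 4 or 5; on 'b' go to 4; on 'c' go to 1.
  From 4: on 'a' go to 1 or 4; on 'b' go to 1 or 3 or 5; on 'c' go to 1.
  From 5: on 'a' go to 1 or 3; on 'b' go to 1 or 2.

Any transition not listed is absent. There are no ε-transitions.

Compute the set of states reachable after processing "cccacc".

{0, 2, 3, 5}

Start in {0}.
Read 'c': {0} → {0, 2}.
Read 'c': {0, 2} → {0, 2, 3}.
Read 'c': {0, 2, 3} → {0, 1, 2, 3}.
Read 'a': {0, 1, 2, 3} → {0, 1, 3, 4, 5}.
Read 'c': {0, 1, 3, 4, 5} → {0, 1, 2, 5}.
Read 'c': {0, 1, 2, 5} → {0, 2, 3, 5}.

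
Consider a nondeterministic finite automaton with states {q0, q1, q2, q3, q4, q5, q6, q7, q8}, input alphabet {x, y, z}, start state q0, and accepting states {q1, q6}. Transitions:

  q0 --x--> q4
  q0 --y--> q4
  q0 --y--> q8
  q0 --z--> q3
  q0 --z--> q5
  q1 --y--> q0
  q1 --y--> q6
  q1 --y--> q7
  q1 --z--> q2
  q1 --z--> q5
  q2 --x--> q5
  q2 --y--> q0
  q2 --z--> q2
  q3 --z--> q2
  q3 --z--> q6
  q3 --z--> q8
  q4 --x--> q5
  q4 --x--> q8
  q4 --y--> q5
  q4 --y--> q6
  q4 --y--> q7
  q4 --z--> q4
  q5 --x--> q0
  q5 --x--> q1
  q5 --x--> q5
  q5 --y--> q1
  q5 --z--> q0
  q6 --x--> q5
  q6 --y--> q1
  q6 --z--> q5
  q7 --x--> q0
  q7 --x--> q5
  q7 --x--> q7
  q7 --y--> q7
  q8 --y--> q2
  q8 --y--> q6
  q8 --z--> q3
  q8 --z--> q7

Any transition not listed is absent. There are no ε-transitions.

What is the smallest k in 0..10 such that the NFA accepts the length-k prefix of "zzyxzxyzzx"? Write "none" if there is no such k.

2

Start in {q0}.
Read 'z': q0→{q3, q5}; now {q3, q5}.
Read 'z': q3→{q2, q6, q8}, q5→{q0}; now {q0, q2, q6, q8}.
None of the earlier sets intersect F, but {q0, q2, q6, q8} does.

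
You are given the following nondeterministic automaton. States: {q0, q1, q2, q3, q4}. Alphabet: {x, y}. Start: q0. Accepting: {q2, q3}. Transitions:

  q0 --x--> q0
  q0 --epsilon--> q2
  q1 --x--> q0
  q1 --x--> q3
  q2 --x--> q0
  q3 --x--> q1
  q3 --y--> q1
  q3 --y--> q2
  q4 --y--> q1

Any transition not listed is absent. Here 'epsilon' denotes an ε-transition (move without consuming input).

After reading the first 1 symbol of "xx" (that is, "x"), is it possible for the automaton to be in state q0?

Start: ε-closure({q0}) = {q0, q2}.
Read 'x': q0→{q0}, q2→{q0}; union {q0}; ε-closure = {q0, q2}.
State q0 is in {q0, q2}.

Yes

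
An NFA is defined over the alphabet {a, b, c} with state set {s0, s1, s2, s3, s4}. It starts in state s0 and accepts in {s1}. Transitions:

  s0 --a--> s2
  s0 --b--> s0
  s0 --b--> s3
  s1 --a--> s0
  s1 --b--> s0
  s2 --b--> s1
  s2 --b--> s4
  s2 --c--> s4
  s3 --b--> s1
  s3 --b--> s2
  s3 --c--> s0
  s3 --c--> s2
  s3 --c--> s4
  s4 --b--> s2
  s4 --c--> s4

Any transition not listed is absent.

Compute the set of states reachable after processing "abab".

Start in {s0}.
Read 'a': s0→{s2}; now {s2}.
Read 'b': s2→{s1, s4}; now {s1, s4}.
Read 'a': s1→{s0}, s4→∅; now {s0}.
Read 'b': s0→{s0, s3}; now {s0, s3}.

{s0, s3}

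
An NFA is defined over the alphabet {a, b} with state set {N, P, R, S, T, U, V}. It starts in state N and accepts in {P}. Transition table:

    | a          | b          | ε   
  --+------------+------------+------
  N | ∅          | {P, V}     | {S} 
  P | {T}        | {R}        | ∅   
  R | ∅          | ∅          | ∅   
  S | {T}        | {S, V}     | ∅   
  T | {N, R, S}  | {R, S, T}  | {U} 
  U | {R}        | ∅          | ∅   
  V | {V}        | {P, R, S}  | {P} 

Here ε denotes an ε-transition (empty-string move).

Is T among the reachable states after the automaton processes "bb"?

Start: ε-closure({N}) = {N, S}.
Read 'b': {N, S} → {P, S, V}.
Read 'b': {P, S, V} → {P, R, S, V}.
State T is not in {P, R, S, V}.

No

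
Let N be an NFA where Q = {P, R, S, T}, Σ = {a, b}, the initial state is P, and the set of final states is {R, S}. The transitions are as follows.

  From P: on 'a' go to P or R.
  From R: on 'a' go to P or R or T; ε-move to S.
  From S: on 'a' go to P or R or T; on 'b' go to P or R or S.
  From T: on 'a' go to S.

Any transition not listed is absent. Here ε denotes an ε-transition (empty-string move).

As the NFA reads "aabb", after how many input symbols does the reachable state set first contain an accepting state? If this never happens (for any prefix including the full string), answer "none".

1

Start in {P}.
Read 'a': P→{P, R}; union {P, R}; ε-closure = {P, R, S}.
None of the earlier sets intersect F, but {P, R, S} does.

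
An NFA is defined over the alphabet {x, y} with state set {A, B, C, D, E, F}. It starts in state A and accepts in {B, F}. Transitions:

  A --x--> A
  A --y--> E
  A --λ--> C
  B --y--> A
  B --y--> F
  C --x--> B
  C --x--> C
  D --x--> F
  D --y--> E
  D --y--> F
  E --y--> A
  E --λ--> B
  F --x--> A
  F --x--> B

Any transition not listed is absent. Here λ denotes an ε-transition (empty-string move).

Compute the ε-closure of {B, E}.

{B, E}

Begin with {B, E}.
No ε-moves leave this set, so the closure equals the set itself.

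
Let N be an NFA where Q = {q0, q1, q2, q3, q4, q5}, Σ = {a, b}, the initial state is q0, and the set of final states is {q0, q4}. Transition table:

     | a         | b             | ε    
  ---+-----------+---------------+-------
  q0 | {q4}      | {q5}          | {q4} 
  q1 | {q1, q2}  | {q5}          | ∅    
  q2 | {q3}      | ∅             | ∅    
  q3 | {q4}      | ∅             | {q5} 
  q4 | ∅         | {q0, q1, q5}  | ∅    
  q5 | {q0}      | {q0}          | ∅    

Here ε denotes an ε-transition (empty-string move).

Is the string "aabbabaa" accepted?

Start: ε-closure({q0}) = {q0, q4}.
Read 'a': q0→{q4}, q4→∅; now {q4}.
Read 'a': q4→∅; now ∅.
The set is empty and remains empty for the remaining 6 symbols.
The final set ∅ contains no accepting state.

No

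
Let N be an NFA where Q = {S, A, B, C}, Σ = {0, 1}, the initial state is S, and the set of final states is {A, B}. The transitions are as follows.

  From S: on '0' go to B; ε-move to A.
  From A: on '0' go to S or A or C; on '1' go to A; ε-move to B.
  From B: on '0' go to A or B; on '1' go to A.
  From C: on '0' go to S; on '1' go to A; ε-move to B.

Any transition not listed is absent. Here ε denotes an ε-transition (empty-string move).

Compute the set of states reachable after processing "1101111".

{A, B}

Start: ε-closure({S}) = {S, A, B}.
Read '1': S→∅, A→{A}, B→{A}; union {A}; ε-closure = {A, B}.
Read '1': A→{A}, B→{A}; union {A}; ε-closure = {A, B}.
Read '0': A→{S, A, C}, B→{A, B}; now {S, A, B, C}.
Read '1': S→∅, A→{A}, B→{A}, C→{A}; union {A}; ε-closure = {A, B}.
Read '1': A→{A}, B→{A}; union {A}; ε-closure = {A, B}.
Read '1': A→{A}, B→{A}; union {A}; ε-closure = {A, B}.
Read '1': A→{A}, B→{A}; union {A}; ε-closure = {A, B}.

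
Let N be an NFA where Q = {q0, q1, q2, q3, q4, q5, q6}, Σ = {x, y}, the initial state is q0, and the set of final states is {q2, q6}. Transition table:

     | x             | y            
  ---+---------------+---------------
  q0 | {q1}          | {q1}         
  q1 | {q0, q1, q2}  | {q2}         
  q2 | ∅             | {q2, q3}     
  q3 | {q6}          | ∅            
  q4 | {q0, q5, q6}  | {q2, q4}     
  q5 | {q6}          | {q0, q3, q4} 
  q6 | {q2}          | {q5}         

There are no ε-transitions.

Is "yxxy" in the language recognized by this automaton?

Yes

Start in {q0}.
Read 'y': {q0} → {q1}.
Read 'x': {q1} → {q0, q1, q2}.
Read 'x': {q0, q1, q2} → {q0, q1, q2}.
Read 'y': {q0, q1, q2} → {q1, q2, q3}.
The final set {q1, q2, q3} contains the accepting state q2.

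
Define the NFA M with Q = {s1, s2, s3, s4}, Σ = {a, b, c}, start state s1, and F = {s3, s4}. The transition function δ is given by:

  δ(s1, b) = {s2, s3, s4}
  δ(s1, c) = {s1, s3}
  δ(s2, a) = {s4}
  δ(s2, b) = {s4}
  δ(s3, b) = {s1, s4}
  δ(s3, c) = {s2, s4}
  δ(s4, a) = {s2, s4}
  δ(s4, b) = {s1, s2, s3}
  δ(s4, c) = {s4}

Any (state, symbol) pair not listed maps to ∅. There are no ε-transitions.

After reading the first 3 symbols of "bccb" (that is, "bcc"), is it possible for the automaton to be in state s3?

No

Start in {s1}.
Read 'b': s1→{s2, s3, s4}; now {s2, s3, s4}.
Read 'c': s2→∅, s3→{s2, s4}, s4→{s4}; now {s2, s4}.
Read 'c': s2→∅, s4→{s4}; now {s4}.
State s3 is not in {s4}.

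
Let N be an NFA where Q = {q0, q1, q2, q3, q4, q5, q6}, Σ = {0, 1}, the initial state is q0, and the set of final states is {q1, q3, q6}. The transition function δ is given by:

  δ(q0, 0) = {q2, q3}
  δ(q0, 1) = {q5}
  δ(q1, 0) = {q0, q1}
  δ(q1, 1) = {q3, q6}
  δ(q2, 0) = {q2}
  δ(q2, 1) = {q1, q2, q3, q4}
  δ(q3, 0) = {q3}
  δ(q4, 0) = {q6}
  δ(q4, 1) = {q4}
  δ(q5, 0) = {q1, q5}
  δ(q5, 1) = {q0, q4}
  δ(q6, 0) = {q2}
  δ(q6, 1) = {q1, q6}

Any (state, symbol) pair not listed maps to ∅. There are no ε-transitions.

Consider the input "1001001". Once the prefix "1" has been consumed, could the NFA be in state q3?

No

Start in {q0}.
Read '1': q0→{q5}; now {q5}.
State q3 is not in {q5}.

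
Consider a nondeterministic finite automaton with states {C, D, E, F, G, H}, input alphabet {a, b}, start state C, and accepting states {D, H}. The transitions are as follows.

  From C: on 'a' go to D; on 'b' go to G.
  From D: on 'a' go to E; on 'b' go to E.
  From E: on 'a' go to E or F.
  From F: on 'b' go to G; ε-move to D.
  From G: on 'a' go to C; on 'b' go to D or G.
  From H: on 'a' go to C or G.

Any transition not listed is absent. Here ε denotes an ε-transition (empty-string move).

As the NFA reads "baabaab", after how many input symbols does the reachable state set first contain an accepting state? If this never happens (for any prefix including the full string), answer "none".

Start in {C}.
Read 'b': C→{G}; now {G}.
Read 'a': G→{C}; now {C}.
Read 'a': C→{D}; now {D}.
None of the earlier sets intersect F, but {D} does.

3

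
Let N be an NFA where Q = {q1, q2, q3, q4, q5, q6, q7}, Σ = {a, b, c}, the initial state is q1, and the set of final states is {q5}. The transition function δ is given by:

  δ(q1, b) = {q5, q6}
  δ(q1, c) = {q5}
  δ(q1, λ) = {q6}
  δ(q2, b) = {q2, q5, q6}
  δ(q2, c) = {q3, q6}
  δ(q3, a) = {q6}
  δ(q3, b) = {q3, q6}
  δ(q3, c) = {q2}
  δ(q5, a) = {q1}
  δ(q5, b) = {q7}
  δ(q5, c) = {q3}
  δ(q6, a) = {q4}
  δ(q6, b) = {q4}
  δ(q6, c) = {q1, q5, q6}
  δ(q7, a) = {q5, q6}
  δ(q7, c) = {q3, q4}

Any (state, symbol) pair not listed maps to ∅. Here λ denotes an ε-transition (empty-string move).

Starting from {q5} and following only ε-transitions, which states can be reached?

{q5}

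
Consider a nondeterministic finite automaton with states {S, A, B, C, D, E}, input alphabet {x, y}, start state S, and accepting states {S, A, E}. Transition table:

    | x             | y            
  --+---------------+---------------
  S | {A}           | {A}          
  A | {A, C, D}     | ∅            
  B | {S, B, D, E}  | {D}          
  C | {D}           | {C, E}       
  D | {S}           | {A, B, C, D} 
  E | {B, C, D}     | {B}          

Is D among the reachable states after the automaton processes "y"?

Start in {S}.
Read 'y': S→{A}; now {A}.
State D is not in {A}.

No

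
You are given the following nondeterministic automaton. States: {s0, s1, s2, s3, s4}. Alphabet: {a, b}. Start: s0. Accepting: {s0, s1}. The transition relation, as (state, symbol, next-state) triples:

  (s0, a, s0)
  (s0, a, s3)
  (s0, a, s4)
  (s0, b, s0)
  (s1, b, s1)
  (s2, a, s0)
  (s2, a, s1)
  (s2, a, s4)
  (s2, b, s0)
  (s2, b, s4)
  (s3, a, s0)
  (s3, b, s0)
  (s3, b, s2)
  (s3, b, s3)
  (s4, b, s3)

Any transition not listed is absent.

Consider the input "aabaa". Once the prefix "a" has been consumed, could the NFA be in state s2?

No

Start in {s0}.
Read 'a': s0→{s0, s3, s4}; now {s0, s3, s4}.
State s2 is not in {s0, s3, s4}.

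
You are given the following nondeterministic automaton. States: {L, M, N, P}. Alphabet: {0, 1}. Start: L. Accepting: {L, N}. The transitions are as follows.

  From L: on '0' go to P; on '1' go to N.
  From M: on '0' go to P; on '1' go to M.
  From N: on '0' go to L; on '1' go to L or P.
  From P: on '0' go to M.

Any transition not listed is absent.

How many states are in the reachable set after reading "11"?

Start in {L}.
Read '1': L→{N}; now {N}.
Read '1': N→{L, P}; now {L, P}.
That set has 2 states.

2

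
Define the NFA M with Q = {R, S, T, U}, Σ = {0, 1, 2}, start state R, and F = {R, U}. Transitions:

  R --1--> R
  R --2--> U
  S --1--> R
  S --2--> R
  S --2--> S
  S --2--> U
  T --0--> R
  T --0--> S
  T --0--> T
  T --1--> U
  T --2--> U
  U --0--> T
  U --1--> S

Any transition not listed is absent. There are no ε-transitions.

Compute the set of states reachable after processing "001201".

∅

Start in {R}.
Read '0': R→∅; now ∅.
The set is empty and remains empty for the remaining 5 symbols.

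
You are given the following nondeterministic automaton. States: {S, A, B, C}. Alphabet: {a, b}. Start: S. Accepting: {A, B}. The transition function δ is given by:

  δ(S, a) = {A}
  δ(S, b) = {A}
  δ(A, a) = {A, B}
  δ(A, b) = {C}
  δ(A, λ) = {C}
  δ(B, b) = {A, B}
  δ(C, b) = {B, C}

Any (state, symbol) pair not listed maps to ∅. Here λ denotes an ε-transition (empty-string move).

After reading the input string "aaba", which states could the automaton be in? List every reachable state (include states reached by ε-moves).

{A, B, C}

Start in {S}.
Read 'a': S→{A}; union {A}; ε-closure = {A, C}.
Read 'a': A→{A, B}, C→∅; union {A, B}; ε-closure = {A, B, C}.
Read 'b': A→{C}, B→{A, B}, C→{B, C}; now {A, B, C}.
Read 'a': A→{A, B}, B→∅, C→∅; union {A, B}; ε-closure = {A, B, C}.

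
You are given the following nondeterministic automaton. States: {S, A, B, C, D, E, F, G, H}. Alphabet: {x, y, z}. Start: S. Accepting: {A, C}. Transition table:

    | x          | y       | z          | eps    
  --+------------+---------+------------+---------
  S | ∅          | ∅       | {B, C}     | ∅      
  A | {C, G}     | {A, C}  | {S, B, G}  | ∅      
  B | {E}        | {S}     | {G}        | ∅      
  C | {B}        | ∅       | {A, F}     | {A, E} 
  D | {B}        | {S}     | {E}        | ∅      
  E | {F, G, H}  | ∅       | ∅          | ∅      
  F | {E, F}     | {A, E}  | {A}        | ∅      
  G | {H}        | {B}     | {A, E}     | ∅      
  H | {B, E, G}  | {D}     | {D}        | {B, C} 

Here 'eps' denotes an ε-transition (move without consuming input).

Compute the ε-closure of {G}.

Begin with {G}.
No ε-moves leave this set, so the closure equals the set itself.

{G}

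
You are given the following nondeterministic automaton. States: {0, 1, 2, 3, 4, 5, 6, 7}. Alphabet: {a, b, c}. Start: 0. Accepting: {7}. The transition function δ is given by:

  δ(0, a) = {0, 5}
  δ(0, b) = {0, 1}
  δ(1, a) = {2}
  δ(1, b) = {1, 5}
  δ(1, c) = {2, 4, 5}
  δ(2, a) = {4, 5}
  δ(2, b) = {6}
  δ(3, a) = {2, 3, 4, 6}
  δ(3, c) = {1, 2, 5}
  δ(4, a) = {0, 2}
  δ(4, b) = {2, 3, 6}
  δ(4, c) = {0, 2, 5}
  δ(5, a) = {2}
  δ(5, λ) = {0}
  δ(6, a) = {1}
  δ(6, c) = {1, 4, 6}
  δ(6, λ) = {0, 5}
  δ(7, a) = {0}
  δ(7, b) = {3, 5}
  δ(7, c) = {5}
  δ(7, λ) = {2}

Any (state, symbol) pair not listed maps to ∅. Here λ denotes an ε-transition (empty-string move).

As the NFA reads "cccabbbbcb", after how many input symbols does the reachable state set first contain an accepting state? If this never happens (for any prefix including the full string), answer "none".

Start in {0}.
Read 'c': 0→∅; now ∅.
The set is empty and remains empty for the remaining 9 symbols.
No reachable set along the way intersects F.

none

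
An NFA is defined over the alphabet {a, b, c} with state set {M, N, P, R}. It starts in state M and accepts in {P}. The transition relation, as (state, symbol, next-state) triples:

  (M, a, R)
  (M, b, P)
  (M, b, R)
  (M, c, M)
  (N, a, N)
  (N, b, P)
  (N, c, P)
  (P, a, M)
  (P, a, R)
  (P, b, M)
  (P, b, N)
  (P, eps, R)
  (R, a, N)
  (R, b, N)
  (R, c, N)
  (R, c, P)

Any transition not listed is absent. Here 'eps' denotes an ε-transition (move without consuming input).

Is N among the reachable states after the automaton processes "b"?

No

Start in {M}.
Read 'b': {M} → {P, R}.
State N is not in {P, R}.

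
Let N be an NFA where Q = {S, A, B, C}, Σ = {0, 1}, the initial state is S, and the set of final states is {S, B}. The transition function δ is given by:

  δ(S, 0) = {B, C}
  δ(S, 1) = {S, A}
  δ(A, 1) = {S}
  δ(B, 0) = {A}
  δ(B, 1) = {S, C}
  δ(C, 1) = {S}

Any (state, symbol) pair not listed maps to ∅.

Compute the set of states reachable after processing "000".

Start in {S}.
Read '0': S→{B, C}; now {B, C}.
Read '0': B→{A}, C→∅; now {A}.
Read '0': A→∅; now ∅.

∅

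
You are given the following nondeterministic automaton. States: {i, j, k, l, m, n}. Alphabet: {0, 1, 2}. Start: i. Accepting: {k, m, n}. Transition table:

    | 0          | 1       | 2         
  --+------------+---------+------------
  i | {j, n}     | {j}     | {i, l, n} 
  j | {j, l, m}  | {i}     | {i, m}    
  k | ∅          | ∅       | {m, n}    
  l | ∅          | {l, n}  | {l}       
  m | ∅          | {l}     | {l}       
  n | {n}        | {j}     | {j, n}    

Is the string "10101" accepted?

Start in {i}.
Read '1': i→{j}; now {j}.
Read '0': j→{j, l, m}; now {j, l, m}.
Read '1': j→{i}, l→{l, n}, m→{l}; now {i, l, n}.
Read '0': i→{j, n}, l→∅, n→{n}; now {j, n}.
Read '1': j→{i}, n→{j}; now {i, j}.
The final set {i, j} contains no accepting state.

No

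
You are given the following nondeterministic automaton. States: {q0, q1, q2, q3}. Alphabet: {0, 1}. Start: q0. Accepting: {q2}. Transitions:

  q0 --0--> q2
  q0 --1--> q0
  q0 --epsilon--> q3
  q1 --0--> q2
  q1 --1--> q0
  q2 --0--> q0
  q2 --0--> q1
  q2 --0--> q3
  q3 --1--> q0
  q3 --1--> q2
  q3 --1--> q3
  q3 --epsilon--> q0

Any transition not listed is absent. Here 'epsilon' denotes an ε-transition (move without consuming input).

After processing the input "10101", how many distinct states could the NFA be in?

3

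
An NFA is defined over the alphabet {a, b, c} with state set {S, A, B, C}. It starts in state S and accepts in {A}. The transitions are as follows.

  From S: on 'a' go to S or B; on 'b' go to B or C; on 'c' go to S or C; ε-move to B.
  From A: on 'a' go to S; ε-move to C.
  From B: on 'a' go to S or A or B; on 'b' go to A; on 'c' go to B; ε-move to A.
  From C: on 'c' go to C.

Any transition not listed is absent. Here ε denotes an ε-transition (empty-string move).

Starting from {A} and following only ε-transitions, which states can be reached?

{A, C}

Begin with {A}.
ε-move A → C; add C.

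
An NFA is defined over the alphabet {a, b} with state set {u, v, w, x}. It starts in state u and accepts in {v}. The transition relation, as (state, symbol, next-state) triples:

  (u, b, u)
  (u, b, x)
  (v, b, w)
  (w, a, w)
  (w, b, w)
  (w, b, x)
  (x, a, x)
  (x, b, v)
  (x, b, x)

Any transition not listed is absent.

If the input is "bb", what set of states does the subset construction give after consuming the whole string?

{u, v, x}

Start in {u}.
Read 'b': u→{u, x}; now {u, x}.
Read 'b': u→{u, x}, x→{v, x}; now {u, v, x}.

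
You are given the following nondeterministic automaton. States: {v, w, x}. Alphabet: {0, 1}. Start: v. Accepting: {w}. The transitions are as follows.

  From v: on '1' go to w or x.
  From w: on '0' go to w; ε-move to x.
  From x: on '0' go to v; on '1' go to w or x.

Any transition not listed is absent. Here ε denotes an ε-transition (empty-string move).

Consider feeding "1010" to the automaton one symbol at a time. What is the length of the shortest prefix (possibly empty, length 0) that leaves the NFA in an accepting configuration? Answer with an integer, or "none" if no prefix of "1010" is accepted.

1

Start in {v}.
Read '1': v→{w, x}; now {w, x}.
None of the earlier sets intersect F, but {w, x} does.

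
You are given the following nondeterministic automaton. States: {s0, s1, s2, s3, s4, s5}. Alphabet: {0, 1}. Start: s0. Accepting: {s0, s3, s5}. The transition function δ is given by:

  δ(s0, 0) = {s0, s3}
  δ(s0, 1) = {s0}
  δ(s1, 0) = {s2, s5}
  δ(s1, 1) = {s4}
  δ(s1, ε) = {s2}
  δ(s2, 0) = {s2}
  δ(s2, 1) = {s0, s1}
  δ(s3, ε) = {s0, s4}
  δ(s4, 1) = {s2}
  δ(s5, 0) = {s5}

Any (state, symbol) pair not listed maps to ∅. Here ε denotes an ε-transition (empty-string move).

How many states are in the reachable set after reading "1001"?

2

Start in {s0}.
Read '1': {s0} → {s0}.
Read '0': {s0} → {s0, s3, s4}.
Read '0': {s0, s3, s4} → {s0, s3, s4}.
Read '1': {s0, s3, s4} → {s0, s2}.
That set has 2 states.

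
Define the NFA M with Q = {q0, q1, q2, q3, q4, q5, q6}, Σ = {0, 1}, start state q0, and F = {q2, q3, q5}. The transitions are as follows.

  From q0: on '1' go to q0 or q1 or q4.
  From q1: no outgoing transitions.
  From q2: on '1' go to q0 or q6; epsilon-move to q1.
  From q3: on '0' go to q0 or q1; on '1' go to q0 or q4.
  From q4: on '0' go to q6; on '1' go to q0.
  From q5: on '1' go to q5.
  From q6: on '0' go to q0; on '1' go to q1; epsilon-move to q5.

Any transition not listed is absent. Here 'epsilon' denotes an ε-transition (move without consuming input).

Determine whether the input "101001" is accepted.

No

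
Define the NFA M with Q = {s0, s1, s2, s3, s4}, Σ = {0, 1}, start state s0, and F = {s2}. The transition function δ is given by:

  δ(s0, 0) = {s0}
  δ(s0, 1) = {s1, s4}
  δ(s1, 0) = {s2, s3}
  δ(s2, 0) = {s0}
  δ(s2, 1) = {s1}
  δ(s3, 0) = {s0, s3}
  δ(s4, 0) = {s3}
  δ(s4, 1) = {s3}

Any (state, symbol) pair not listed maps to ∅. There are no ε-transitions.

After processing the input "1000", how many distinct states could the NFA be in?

Start in {s0}.
Read '1': s0→{s1, s4}; now {s1, s4}.
Read '0': s1→{s2, s3}, s4→{s3}; now {s2, s3}.
Read '0': s2→{s0}, s3→{s0, s3}; now {s0, s3}.
Read '0': s0→{s0}, s3→{s0, s3}; now {s0, s3}.
That set has 2 states.

2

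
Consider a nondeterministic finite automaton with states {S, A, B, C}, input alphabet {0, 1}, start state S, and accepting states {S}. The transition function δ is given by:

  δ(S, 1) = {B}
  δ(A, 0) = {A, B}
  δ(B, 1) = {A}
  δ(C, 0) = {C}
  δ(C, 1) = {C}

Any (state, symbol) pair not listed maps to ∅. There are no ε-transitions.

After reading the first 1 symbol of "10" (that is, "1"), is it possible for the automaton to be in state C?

No

Start in {S}.
Read '1': {S} → {B}.
State C is not in {B}.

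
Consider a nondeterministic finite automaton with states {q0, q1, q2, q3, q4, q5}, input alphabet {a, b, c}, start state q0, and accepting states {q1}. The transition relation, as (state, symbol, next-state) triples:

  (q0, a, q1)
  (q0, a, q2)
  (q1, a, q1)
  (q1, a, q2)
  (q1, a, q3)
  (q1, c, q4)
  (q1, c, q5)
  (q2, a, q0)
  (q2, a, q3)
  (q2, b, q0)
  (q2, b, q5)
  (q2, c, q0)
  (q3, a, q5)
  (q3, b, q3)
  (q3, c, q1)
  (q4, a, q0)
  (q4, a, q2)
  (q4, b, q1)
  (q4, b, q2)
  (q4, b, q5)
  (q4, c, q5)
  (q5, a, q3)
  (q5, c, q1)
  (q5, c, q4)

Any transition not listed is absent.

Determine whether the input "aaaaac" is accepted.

Yes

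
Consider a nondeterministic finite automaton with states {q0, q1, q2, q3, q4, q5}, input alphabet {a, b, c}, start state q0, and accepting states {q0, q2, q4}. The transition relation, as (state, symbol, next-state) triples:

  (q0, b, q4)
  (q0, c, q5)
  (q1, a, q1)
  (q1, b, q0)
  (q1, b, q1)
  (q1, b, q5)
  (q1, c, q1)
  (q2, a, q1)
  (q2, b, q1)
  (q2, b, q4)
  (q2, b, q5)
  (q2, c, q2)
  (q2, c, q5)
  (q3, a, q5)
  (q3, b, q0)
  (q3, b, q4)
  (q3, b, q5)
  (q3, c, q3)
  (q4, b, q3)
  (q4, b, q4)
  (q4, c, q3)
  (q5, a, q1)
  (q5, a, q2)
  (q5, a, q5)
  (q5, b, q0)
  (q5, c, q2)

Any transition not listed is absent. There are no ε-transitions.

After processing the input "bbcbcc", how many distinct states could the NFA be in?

Start in {q0}.
Read 'b': {q0} → {q4}.
Read 'b': {q4} → {q3, q4}.
Read 'c': {q3, q4} → {q3}.
Read 'b': {q3} → {q0, q4, q5}.
Read 'c': {q0, q4, q5} → {q2, q3, q5}.
Read 'c': {q2, q3, q5} → {q2, q3, q5}.
That set has 3 states.

3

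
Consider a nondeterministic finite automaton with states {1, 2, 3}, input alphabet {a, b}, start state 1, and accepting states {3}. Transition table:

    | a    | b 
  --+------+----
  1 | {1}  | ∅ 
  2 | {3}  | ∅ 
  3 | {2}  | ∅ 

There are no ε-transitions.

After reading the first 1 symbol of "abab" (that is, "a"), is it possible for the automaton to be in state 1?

Yes

Start in {1}.
Read 'a': {1} → {1}.
State 1 is in {1}.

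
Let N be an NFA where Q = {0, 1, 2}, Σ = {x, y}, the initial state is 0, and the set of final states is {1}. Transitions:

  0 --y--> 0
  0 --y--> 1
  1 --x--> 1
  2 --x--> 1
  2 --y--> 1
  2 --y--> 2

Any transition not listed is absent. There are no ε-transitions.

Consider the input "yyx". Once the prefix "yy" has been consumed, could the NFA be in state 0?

Start in {0}.
Read 'y': {0} → {0, 1}.
Read 'y': {0, 1} → {0, 1}.
State 0 is in {0, 1}.

Yes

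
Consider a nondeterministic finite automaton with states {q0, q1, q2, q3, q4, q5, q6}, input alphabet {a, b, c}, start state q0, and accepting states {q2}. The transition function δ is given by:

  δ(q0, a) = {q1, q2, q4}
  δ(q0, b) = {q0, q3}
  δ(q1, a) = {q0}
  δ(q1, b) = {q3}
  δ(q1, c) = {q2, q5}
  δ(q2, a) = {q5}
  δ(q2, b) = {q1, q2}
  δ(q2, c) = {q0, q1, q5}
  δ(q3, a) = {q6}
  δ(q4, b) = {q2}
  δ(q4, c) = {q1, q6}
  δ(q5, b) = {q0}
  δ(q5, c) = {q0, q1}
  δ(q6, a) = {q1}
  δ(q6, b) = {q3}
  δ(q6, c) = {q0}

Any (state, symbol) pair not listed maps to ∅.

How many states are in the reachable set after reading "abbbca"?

Start in {q0}.
Read 'a': q0→{q1, q2, q4}; now {q1, q2, q4}.
Read 'b': q1→{q3}, q2→{q1, q2}, q4→{q2}; now {q1, q2, q3}.
Read 'b': q1→{q3}, q2→{q1, q2}, q3→∅; now {q1, q2, q3}.
Read 'b': q1→{q3}, q2→{q1, q2}, q3→∅; now {q1, q2, q3}.
Read 'c': q1→{q2, q5}, q2→{q0, q1, q5}, q3→∅; now {q0, q1, q2, q5}.
Read 'a': q0→{q1, q2, q4}, q1→{q0}, q2→{q5}, q5→∅; now {q0, q1, q2, q4, q5}.
That set has 5 states.

5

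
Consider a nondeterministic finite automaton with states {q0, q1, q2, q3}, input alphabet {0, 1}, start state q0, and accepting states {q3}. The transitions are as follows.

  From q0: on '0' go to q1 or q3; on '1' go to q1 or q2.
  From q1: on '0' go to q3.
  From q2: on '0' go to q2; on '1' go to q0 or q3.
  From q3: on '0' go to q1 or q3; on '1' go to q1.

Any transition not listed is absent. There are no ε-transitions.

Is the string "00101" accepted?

No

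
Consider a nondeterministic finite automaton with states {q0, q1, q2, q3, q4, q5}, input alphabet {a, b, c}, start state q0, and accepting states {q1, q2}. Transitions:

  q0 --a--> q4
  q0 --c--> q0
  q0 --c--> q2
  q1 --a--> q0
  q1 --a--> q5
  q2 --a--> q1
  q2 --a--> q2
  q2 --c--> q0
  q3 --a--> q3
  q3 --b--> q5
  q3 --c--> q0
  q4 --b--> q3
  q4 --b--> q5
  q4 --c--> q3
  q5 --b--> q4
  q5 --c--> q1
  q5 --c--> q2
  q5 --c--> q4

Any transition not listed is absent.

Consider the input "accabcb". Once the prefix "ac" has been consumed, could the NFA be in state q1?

No

Start in {q0}.
Read 'a': q0→{q4}; now {q4}.
Read 'c': q4→{q3}; now {q3}.
State q1 is not in {q3}.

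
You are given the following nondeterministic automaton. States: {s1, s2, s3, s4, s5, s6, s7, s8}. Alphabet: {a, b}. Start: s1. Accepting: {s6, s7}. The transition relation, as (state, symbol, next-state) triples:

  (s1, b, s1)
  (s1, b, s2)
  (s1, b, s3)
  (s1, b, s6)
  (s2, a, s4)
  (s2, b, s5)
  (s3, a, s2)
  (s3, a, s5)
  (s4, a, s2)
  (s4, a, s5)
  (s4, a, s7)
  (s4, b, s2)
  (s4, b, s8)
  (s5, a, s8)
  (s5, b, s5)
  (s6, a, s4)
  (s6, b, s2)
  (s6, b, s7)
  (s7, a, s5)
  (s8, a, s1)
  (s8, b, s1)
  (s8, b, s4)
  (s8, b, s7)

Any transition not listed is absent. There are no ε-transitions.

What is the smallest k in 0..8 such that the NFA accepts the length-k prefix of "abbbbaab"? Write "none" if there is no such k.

none

Start in {s1}.
Read 'a': {s1} → ∅.
The set is empty and remains empty for the remaining 7 symbols.
No reachable set along the way intersects F.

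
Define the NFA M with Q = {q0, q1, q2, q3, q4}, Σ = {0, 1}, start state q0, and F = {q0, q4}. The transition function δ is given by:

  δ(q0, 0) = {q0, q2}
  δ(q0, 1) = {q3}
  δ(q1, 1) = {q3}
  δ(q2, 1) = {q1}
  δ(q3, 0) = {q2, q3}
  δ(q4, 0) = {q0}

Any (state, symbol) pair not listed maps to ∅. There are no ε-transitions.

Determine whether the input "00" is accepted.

Yes

Start in {q0}.
Read '0': q0→{q0, q2}; now {q0, q2}.
Read '0': q0→{q0, q2}, q2→∅; now {q0, q2}.
The final set {q0, q2} contains the accepting state q0.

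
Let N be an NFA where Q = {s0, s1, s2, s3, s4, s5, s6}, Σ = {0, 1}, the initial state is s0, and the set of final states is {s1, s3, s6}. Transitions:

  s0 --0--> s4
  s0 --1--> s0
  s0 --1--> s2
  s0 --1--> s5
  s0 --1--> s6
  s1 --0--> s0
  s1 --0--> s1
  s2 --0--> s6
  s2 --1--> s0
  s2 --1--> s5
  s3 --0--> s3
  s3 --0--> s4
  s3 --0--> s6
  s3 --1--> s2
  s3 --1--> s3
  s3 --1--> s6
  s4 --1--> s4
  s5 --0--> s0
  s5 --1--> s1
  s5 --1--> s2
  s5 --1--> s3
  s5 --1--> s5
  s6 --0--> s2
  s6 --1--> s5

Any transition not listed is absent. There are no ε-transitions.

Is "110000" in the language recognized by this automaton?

Yes

Start in {s0}.
Read '1': s0→{s0, s2, s5, s6}; now {s0, s2, s5, s6}.
Read '1': s0→{s0, s2, s5, s6}, s2→{s0, s5}, s5→{s1, s2, s3, s5}, s6→{s5}; now {s0, s1, s2, s3, s5, s6}.
Read '0': s0→{s4}, s1→{s0, s1}, s2→{s6}, s3→{s3, s4, s6}, s5→{s0}, s6→{s2}; now {s0, s1, s2, s3, s4, s6}.
Read '0': s0→{s4}, s1→{s0, s1}, s2→{s6}, s3→{s3, s4, s6}, s4→∅, s6→{s2}; now {s0, s1, s2, s3, s4, s6}.
Read '0': s0→{s4}, s1→{s0, s1}, s2→{s6}, s3→{s3, s4, s6}, s4→∅, s6→{s2}; now {s0, s1, s2, s3, s4, s6}.
Read '0': s0→{s4}, s1→{s0, s1}, s2→{s6}, s3→{s3, s4, s6}, s4→∅, s6→{s2}; now {s0, s1, s2, s3, s4, s6}.
The final set {s0, s1, s2, s3, s4, s6} contains the accepting states s1, s3, s6.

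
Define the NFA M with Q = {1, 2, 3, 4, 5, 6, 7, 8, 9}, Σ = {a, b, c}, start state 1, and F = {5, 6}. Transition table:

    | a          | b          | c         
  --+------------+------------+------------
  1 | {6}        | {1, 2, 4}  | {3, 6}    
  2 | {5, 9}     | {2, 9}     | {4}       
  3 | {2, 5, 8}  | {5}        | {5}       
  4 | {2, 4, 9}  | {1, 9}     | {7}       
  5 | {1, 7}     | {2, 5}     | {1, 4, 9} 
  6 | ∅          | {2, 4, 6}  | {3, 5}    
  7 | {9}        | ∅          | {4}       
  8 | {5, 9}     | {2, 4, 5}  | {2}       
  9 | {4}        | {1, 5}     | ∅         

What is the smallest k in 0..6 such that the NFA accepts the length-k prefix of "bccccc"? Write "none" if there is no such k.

2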